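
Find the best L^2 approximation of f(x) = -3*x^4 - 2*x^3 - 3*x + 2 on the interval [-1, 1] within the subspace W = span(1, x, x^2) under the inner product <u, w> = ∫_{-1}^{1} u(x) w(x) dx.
g(x) = -18*x^2/7 - 21*x/5 + 79/35

The best approximation g ∈ W is the orthogonal projection of f onto W. Writing g = a_0 + a_1 x + a_2 x^2, the coefficients solve the normal equations G · a = b where
  G_{ij} = <φ_i, φ_j> and b_i = <f, φ_i>, with φ_0 = 1, φ_1 = x, φ_2 = x^2.
G =
  [2, 0, 2/3]
  [0, 2/3, 0]
  [2/3, 0, 2/5],
b = (14/5, -14/5, 10/21).
Solving gives a_0 = 79/35, a_1 = -21/5, a_2 = -18/7, so
  g(x) = -18*x^2/7 - 21*x/5 + 79/35.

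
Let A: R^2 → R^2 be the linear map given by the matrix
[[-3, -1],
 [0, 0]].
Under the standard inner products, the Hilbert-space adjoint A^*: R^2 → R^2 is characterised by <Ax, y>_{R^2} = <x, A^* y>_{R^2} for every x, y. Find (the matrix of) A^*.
A^* = A^T =
[[-3, 0],
 [-1, 0]]

For real matrices with standard dot products, the defining identity <Ax, y> = <x, A^* y> gives (Ax)^T y = x^T (A^*) y, i.e. x^T A^T y = x^T (A^*) y. Since this holds for all x, y, we must have A^* = A^T. Therefore
A^* =
[[-3, 0],
 [-1, 0]].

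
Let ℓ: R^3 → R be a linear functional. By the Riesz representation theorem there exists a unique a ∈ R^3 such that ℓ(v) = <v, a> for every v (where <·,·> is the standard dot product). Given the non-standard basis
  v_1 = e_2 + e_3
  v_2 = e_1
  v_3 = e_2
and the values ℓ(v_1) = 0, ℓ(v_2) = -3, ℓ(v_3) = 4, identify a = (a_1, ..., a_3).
a = (-3, 4, -4)

Write a = (a_1, ..., a_3) in the standard basis. For each basis vector v_i, ℓ(v_i) = <v_i, a> is a linear equation in the a_j's. Collect the n equations into a matrix system V a = ℓ, where row i of V is v_i (expressed in the standard basis). Since V is invertible (lower-triangular with 1s on the diagonal, up to permutation), solve by back-substitution:
  V =
[[0, 1, 1],
 [1, 0, 0],
 [0, 1, 0]]
  V a = (0, -3, 4)
Solving gives a = (-3, 4, -4).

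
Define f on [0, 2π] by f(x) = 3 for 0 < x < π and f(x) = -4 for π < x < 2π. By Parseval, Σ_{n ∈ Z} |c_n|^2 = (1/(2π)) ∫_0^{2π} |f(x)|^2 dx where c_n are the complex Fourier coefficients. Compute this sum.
Σ |c_n|^2 = 25/2

Parseval equates the L^2 energy of f (normalised by 1/(2π)) with the ℓ^2 sum of its Fourier coefficients: (1/(2π)) ∫_0^{2π} |f|^2 = Σ |c_n|^2.
Compute the left side: (1/(2π)) [∫_0^π 3^2 dx + ∫_π^{2π} (-4)^2 dx] = (1/(2π)) · (9π + 16π) = (9 + 16)/2 = 25/2.
So Σ_{n ∈ Z} |c_n|^2 = 25/2.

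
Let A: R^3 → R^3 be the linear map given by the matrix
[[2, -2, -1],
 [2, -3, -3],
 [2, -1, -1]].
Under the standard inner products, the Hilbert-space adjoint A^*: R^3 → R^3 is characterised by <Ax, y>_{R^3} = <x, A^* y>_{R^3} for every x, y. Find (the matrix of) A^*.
A^* = A^T =
[[2, 2, 2],
 [-2, -3, -1],
 [-1, -3, -1]]

For real matrices with standard dot products, the defining identity <Ax, y> = <x, A^* y> gives (Ax)^T y = x^T (A^*) y, i.e. x^T A^T y = x^T (A^*) y. Since this holds for all x, y, we must have A^* = A^T. Therefore
A^* =
[[2, 2, 2],
 [-2, -3, -1],
 [-1, -3, -1]].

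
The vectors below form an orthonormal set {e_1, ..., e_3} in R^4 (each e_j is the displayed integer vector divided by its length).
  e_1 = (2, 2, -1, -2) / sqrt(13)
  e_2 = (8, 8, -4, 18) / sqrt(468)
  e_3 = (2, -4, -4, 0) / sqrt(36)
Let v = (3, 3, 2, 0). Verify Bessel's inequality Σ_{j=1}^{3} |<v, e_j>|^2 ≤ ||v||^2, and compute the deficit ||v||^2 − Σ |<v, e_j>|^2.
Σ |<v, e_j>|^2 = 149/9; ||v||^2 = 22; deficit = 49/9

Write each e_j = u_j / sqrt(<u_j, u_j>) where u_j is the displayed integer vector. Then <v, e_j> = <v, u_j> / sqrt(<u_j, u_j>), so |<v, e_j>|^2 = <v, u_j>^2 / <u_j, u_j>.
Coefficients: <v, e_1> = 10/sqrt(13), <v, e_2> = 40/sqrt(468), <v, e_3> = -14/sqrt(36).
Square and sum: Σ |<v, e_j>|^2 = 149/9.
Compute ||v||^2 = v·v = 22.
Deficit = 22 − 149/9 = 49/9 ≥ 0, confirming Bessel's inequality. (The deficit equals ||v − Σ <v,e_j> e_j||^2, the squared distance from v to span{e_j}.)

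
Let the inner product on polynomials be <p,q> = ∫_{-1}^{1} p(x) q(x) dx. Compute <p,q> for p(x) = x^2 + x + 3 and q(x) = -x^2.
<p,q> = -12/5

Expand the product: p(x)·q(x) = -x^4 - x^3 - 3*x^2.
∫_{-1}^{1} of each monomial x^k gives [2/(k+1) if k even, 0 if k odd]. Integrating term-by-term (or equivalently evaluating the antiderivative F(x) = -x^5/5 - x^4/4 - x^3 at the endpoints):
  F(1) − F(−1) = -29/20 − (19/20) = -12/5.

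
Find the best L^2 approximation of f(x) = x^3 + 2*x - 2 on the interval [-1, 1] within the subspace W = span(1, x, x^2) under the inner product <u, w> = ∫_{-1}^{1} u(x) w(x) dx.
g(x) = 13*x/5 - 2

The best approximation g ∈ W is the orthogonal projection of f onto W. Writing g = a_0 + a_1 x + a_2 x^2, the coefficients solve the normal equations G · a = b where
  G_{ij} = <φ_i, φ_j> and b_i = <f, φ_i>, with φ_0 = 1, φ_1 = x, φ_2 = x^2.
G =
  [2, 0, 2/3]
  [0, 2/3, 0]
  [2/3, 0, 2/5],
b = (-4, 26/15, -4/3).
Solving gives a_0 = -2, a_1 = 13/5, a_2 = 0, so
  g(x) = 13*x/5 - 2.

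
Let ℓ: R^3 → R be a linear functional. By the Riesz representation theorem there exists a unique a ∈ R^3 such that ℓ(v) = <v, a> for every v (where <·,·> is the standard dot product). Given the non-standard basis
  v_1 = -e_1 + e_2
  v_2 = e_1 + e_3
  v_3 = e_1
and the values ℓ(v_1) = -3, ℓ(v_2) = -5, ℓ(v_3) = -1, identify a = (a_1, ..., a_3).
a = (-1, -4, -4)

Write a = (a_1, ..., a_3) in the standard basis. For each basis vector v_i, ℓ(v_i) = <v_i, a> is a linear equation in the a_j's. Collect the n equations into a matrix system V a = ℓ, where row i of V is v_i (expressed in the standard basis). Since V is invertible (lower-triangular with 1s on the diagonal, up to permutation), solve by back-substitution:
  V =
[[-1, 1, 0],
 [1, 0, 1],
 [1, 0, 0]]
  V a = (-3, -5, -1)
Solving gives a = (-1, -4, -4).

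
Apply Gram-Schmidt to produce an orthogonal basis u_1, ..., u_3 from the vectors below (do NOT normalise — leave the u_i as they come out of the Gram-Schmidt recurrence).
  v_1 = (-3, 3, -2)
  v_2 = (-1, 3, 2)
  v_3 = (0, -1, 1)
Orthogonal basis:
  u_1 = (-3, 3, -2)
  u_2 = (1/11, 21/11, 30/11)
  u_3 = (-42/61, -28/61, 21/61)

Apply the Gram-Schmidt recurrence
  u_1 = v_1
  u_i = v_i − Σ_{j<i} ((v_i · u_j) / (u_j · u_j)) · u_j.

Step by step this gives:
  u_1 = (-3, 3, -2)
  u_2 = (1/11, 21/11, 30/11)
  u_3 = (-42/61, -28/61, 21/61)

Orthogonality check:
  u_2 · u_1 = 0 (should be 0)
  u_3 · u_1 = 0 (should be 0)
  u_3 · u_2 = 0 (should be 0)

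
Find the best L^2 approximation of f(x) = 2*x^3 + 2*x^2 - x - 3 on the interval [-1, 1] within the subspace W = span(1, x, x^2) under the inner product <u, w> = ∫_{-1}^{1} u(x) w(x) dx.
g(x) = 2*x^2 + x/5 - 3

The best approximation g ∈ W is the orthogonal projection of f onto W. Writing g = a_0 + a_1 x + a_2 x^2, the coefficients solve the normal equations G · a = b where
  G_{ij} = <φ_i, φ_j> and b_i = <f, φ_i>, with φ_0 = 1, φ_1 = x, φ_2 = x^2.
G =
  [2, 0, 2/3]
  [0, 2/3, 0]
  [2/3, 0, 2/5],
b = (-14/3, 2/15, -6/5).
Solving gives a_0 = -3, a_1 = 1/5, a_2 = 2, so
  g(x) = 2*x^2 + x/5 - 3.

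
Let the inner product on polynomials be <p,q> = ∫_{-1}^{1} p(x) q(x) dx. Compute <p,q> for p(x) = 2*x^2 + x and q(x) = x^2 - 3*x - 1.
<p,q> = -38/15

Expand the product: p(x)·q(x) = 2*x^4 - 5*x^3 - 5*x^2 - x.
∫_{-1}^{1} of each monomial x^k gives [2/(k+1) if k even, 0 if k odd]. Integrating term-by-term (or equivalently evaluating the antiderivative F(x) = 2*x^5/5 - 5*x^4/4 - 5*x^3/3 - x^2/2 at the endpoints):
  F(1) − F(−1) = -181/60 − (-29/60) = -38/15.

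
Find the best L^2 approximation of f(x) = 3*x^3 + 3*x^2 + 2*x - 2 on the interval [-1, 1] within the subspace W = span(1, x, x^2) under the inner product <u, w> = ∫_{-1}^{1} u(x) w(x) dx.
g(x) = 3*x^2 + 19*x/5 - 2

The best approximation g ∈ W is the orthogonal projection of f onto W. Writing g = a_0 + a_1 x + a_2 x^2, the coefficients solve the normal equations G · a = b where
  G_{ij} = <φ_i, φ_j> and b_i = <f, φ_i>, with φ_0 = 1, φ_1 = x, φ_2 = x^2.
G =
  [2, 0, 2/3]
  [0, 2/3, 0]
  [2/3, 0, 2/5],
b = (-2, 38/15, -2/15).
Solving gives a_0 = -2, a_1 = 19/5, a_2 = 3, so
  g(x) = 3*x^2 + 19*x/5 - 2.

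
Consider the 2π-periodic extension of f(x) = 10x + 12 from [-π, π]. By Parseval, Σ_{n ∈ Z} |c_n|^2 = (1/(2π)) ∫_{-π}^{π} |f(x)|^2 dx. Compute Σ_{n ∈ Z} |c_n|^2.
Σ |c_n|^2 = 100π^2/3 + 144

Expand and integrate term by term over [-π, π]:
  ∫ (10x)^2 dx = 100·(2π^3/3); ∫ 2·10·(12)·x dx = 0 (odd integrand); ∫ 12^2 dx = 144·2π.
So (1/(2π)) ∫_{-π}^{π} (10x + 12)^2 dx = 100π^2/3 + 144 = 100π^2/3 + 144.
Parseval ⇒ Σ |c_n|^2 = 100π^2/3 + 144.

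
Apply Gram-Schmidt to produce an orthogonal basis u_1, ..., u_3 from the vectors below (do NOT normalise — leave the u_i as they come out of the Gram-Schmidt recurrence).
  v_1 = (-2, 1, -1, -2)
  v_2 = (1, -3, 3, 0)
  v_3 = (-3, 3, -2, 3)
Orthogonal basis:
  u_1 = (-2, 1, -1, -2)
  u_2 = (-3/5, -11/5, 11/5, -8/5)
  u_3 = (-8/3, 1/18, 17/18, 20/9)

Apply the Gram-Schmidt recurrence
  u_1 = v_1
  u_i = v_i − Σ_{j<i} ((v_i · u_j) / (u_j · u_j)) · u_j.

Step by step this gives:
  u_1 = (-2, 1, -1, -2)
  u_2 = (-3/5, -11/5, 11/5, -8/5)
  u_3 = (-8/3, 1/18, 17/18, 20/9)

Orthogonality check:
  u_2 · u_1 = 0 (should be 0)
  u_3 · u_1 = 0 (should be 0)
  u_3 · u_2 = 0 (should be 0)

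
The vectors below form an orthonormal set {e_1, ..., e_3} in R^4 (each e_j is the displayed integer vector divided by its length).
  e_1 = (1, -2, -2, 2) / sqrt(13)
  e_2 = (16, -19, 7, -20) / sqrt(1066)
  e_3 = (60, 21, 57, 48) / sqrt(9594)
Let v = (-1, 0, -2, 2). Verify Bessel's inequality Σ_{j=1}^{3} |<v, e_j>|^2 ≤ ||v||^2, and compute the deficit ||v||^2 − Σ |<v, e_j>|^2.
Σ |<v, e_j>|^2 = 9; ||v||^2 = 9; deficit = 0

Write each e_j = u_j / sqrt(<u_j, u_j>) where u_j is the displayed integer vector. Then <v, e_j> = <v, u_j> / sqrt(<u_j, u_j>), so |<v, e_j>|^2 = <v, u_j>^2 / <u_j, u_j>.
Coefficients: <v, e_1> = 7/sqrt(13), <v, e_2> = -70/sqrt(1066), <v, e_3> = -78/sqrt(9594).
Square and sum: Σ |<v, e_j>|^2 = 9.
Compute ||v||^2 = v·v = 9.
Deficit = 9 − 9 = 0 ≥ 0, confirming Bessel's inequality. (The deficit equals ||v − Σ <v,e_j> e_j||^2, the squared distance from v to span{e_j}.)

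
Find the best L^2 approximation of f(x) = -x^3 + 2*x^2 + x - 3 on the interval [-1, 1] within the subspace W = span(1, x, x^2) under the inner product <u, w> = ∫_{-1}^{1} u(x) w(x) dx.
g(x) = 2*x^2 + 2*x/5 - 3

The best approximation g ∈ W is the orthogonal projection of f onto W. Writing g = a_0 + a_1 x + a_2 x^2, the coefficients solve the normal equations G · a = b where
  G_{ij} = <φ_i, φ_j> and b_i = <f, φ_i>, with φ_0 = 1, φ_1 = x, φ_2 = x^2.
G =
  [2, 0, 2/3]
  [0, 2/3, 0]
  [2/3, 0, 2/5],
b = (-14/3, 4/15, -6/5).
Solving gives a_0 = -3, a_1 = 2/5, a_2 = 2, so
  g(x) = 2*x^2 + 2*x/5 - 3.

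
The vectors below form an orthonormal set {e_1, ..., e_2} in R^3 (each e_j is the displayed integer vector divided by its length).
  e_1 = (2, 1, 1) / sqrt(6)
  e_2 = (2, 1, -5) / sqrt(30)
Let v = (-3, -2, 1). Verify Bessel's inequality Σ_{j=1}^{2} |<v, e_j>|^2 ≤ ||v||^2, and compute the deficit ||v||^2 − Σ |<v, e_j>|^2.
Σ |<v, e_j>|^2 = 69/5; ||v||^2 = 14; deficit = 1/5

Write each e_j = u_j / sqrt(<u_j, u_j>) where u_j is the displayed integer vector. Then <v, e_j> = <v, u_j> / sqrt(<u_j, u_j>), so |<v, e_j>|^2 = <v, u_j>^2 / <u_j, u_j>.
Coefficients: <v, e_1> = -7/sqrt(6), <v, e_2> = -13/sqrt(30).
Square and sum: Σ |<v, e_j>|^2 = 69/5.
Compute ||v||^2 = v·v = 14.
Deficit = 14 − 69/5 = 1/5 ≥ 0, confirming Bessel's inequality. (The deficit equals ||v − Σ <v,e_j> e_j||^2, the squared distance from v to span{e_j}.)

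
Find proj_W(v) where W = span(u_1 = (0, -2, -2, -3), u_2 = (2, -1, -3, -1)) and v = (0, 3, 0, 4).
proj_W(v) = (79/67, 307/134, 149/134, 250/67)

Set up U = [u_1 | ... | u_2] ∈ R^(4×2). The projector onto W = col(U) is P = U (U^T U)^(-1) U^T.
Compute U^T U =
  [17, 11]
  [11, 15],
and U^T v = (-18, -7).
Solve U^T U · c = U^T v for the coefficients: c = (-193/134, 79/134). The projection is proj_W(v) = U c.
Check: (v - proj_W(v)) · u_1 = 0  (should be 0).
Check: (v - proj_W(v)) · u_2 = 0  (should be 0).
Result: proj_W(v) = (79/67, 307/134, 149/134, 250/67).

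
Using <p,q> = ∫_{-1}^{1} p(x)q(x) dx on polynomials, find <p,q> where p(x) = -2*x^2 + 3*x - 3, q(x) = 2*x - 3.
<p,q> = 26

Expand the product: p(x)·q(x) = -4*x^3 + 12*x^2 - 15*x + 9.
∫_{-1}^{1} of each monomial x^k gives [2/(k+1) if k even, 0 if k odd]. Integrating term-by-term (or equivalently evaluating the antiderivative F(x) = -x^4 + 4*x^3 - 15*x^2/2 + 9*x at the endpoints):
  F(1) − F(−1) = 9/2 − (-43/2) = 26.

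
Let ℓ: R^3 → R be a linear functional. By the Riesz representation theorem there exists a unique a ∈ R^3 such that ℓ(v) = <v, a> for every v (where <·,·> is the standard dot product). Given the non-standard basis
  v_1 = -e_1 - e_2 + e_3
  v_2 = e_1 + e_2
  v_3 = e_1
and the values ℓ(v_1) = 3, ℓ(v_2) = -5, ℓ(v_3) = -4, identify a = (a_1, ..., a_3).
a = (-4, -1, -2)

Write a = (a_1, ..., a_3) in the standard basis. For each basis vector v_i, ℓ(v_i) = <v_i, a> is a linear equation in the a_j's. Collect the n equations into a matrix system V a = ℓ, where row i of V is v_i (expressed in the standard basis). Since V is invertible (lower-triangular with 1s on the diagonal, up to permutation), solve by back-substitution:
  V =
[[-1, -1, 1],
 [1, 1, 0],
 [1, 0, 0]]
  V a = (3, -5, -4)
Solving gives a = (-4, -1, -2).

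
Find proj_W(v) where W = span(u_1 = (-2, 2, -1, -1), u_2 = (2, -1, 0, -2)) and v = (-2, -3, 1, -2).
proj_W(v) = (23/37, -10/37, -3/74, -55/74)

Set up U = [u_1 | ... | u_2] ∈ R^(4×2). The projector onto W = col(U) is P = U (U^T U)^(-1) U^T.
Compute U^T U =
  [10, -4]
  [-4, 9],
and U^T v = (-1, 3).
Solve U^T U · c = U^T v for the coefficients: c = (3/74, 13/37). The projection is proj_W(v) = U c.
Check: (v - proj_W(v)) · u_1 = 0  (should be 0).
Check: (v - proj_W(v)) · u_2 = 0  (should be 0).
Result: proj_W(v) = (23/37, -10/37, -3/74, -55/74).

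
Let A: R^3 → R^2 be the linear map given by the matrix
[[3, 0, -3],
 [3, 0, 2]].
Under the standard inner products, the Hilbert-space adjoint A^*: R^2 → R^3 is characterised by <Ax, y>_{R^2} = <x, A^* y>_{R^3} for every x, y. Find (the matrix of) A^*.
A^* = A^T =
[[3, 3],
 [0, 0],
 [-3, 2]]

For real matrices with standard dot products, the defining identity <Ax, y> = <x, A^* y> gives (Ax)^T y = x^T (A^*) y, i.e. x^T A^T y = x^T (A^*) y. Since this holds for all x, y, we must have A^* = A^T. Therefore
A^* =
[[3, 3],
 [0, 0],
 [-3, 2]].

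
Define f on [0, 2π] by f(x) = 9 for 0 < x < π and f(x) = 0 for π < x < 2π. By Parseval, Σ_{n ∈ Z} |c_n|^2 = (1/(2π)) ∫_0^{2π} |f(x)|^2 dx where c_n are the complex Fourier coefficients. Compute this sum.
Σ |c_n|^2 = 81/2

Parseval equates the L^2 energy of f (normalised by 1/(2π)) with the ℓ^2 sum of its Fourier coefficients: (1/(2π)) ∫_0^{2π} |f|^2 = Σ |c_n|^2.
Compute the left side: (1/(2π)) [∫_0^π 9^2 dx + ∫_π^{2π} 0^2 dx] = (1/(2π)) · (81π + 0π) = (81 + 0)/2 = 81/2.
So Σ_{n ∈ Z} |c_n|^2 = 81/2.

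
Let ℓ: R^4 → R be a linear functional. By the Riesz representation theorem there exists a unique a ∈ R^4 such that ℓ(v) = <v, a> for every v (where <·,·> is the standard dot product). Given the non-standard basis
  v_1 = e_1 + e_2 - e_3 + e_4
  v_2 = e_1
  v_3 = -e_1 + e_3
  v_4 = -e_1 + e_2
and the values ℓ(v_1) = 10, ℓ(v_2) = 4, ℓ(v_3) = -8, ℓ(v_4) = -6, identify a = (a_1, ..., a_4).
a = (4, -2, -4, 4)

Write a = (a_1, ..., a_4) in the standard basis. For each basis vector v_i, ℓ(v_i) = <v_i, a> is a linear equation in the a_j's. Collect the n equations into a matrix system V a = ℓ, where row i of V is v_i (expressed in the standard basis). Since V is invertible (lower-triangular with 1s on the diagonal, up to permutation), solve by back-substitution:
  V =
[[1, 1, -1, 1],
 [1, 0, 0, 0],
 [-1, 0, 1, 0],
 [-1, 1, 0, 0]]
  V a = (10, 4, -8, -6)
Solving gives a = (4, -2, -4, 4).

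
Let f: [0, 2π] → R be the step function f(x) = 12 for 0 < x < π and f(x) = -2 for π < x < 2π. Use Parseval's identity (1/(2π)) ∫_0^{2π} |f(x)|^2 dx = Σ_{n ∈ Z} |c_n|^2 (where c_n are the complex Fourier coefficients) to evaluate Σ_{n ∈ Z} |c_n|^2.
Σ |c_n|^2 = 74

Parseval equates the L^2 energy of f (normalised by 1/(2π)) with the ℓ^2 sum of its Fourier coefficients: (1/(2π)) ∫_0^{2π} |f|^2 = Σ |c_n|^2.
Compute the left side: (1/(2π)) [∫_0^π 12^2 dx + ∫_π^{2π} (-2)^2 dx] = (1/(2π)) · (144π + 4π) = (144 + 4)/2 = 74.
So Σ_{n ∈ Z} |c_n|^2 = 74.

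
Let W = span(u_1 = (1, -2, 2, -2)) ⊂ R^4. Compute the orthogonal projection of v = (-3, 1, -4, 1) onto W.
proj_W(v) = (-15/13, 30/13, -30/13, 30/13)

Set up U = [u_1 | ... | u_1] ∈ R^(4×1). The projector onto W = col(U) is P = U (U^T U)^(-1) U^T.
Compute U^T U =
  [13],
and U^T v = (-15).
Solve U^T U · c = U^T v for the coefficients: c = (-15/13). The projection is proj_W(v) = U c.
Check: (v - proj_W(v)) · u_1 = 0  (should be 0).
Result: proj_W(v) = (-15/13, 30/13, -30/13, 30/13).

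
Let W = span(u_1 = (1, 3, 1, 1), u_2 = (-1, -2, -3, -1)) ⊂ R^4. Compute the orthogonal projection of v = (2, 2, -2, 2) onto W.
proj_W(v) = (34/59, 166/59, -94/59, 34/59)

Set up U = [u_1 | ... | u_2] ∈ R^(4×2). The projector onto W = col(U) is P = U (U^T U)^(-1) U^T.
Compute U^T U =
  [12, -11]
  [-11, 15],
and U^T v = (8, -2).
Solve U^T U · c = U^T v for the coefficients: c = (98/59, 64/59). The projection is proj_W(v) = U c.
Check: (v - proj_W(v)) · u_1 = 0  (should be 0).
Check: (v - proj_W(v)) · u_2 = 0  (should be 0).
Result: proj_W(v) = (34/59, 166/59, -94/59, 34/59).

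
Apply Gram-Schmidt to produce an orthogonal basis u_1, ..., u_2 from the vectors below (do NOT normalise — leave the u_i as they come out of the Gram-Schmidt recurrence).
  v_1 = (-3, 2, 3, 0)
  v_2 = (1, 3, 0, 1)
Orthogonal basis:
  u_1 = (-3, 2, 3, 0)
  u_2 = (31/22, 30/11, -9/22, 1)

Apply the Gram-Schmidt recurrence
  u_1 = v_1
  u_i = v_i − Σ_{j<i} ((v_i · u_j) / (u_j · u_j)) · u_j.

Step by step this gives:
  u_1 = (-3, 2, 3, 0)
  u_2 = (31/22, 30/11, -9/22, 1)

Orthogonality check:
  u_2 · u_1 = 0 (should be 0)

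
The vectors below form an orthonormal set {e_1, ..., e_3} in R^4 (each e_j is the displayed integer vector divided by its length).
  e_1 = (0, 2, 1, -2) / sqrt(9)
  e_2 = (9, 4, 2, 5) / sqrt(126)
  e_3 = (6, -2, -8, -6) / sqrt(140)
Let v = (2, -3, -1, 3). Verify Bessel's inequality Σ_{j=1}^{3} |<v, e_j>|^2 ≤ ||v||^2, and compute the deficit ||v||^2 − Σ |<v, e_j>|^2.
Σ |<v, e_j>|^2 = 221/10; ||v||^2 = 23; deficit = 9/10

Write each e_j = u_j / sqrt(<u_j, u_j>) where u_j is the displayed integer vector. Then <v, e_j> = <v, u_j> / sqrt(<u_j, u_j>), so |<v, e_j>|^2 = <v, u_j>^2 / <u_j, u_j>.
Coefficients: <v, e_1> = -13/sqrt(9), <v, e_2> = 19/sqrt(126), <v, e_3> = 8/sqrt(140).
Square and sum: Σ |<v, e_j>|^2 = 221/10.
Compute ||v||^2 = v·v = 23.
Deficit = 23 − 221/10 = 9/10 ≥ 0, confirming Bessel's inequality. (The deficit equals ||v − Σ <v,e_j> e_j||^2, the squared distance from v to span{e_j}.)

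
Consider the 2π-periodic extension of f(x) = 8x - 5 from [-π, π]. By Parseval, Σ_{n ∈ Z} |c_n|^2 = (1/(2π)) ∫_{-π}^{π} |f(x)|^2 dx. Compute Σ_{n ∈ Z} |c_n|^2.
Σ |c_n|^2 = 64π^2/3 + 25

Expand and integrate term by term over [-π, π]:
  ∫ (8x)^2 dx = 64·(2π^3/3); ∫ 2·8·(-5)·x dx = 0 (odd integrand); ∫ (-5)^2 dx = 25·2π.
So (1/(2π)) ∫_{-π}^{π} (8x - 5)^2 dx = 64π^2/3 + 25 = 64π^2/3 + 25.
Parseval ⇒ Σ |c_n|^2 = 64π^2/3 + 25.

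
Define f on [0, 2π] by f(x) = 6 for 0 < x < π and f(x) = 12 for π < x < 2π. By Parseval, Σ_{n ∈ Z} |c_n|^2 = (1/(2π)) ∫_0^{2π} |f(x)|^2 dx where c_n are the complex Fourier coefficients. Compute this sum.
Σ |c_n|^2 = 90

Parseval equates the L^2 energy of f (normalised by 1/(2π)) with the ℓ^2 sum of its Fourier coefficients: (1/(2π)) ∫_0^{2π} |f|^2 = Σ |c_n|^2.
Compute the left side: (1/(2π)) [∫_0^π 6^2 dx + ∫_π^{2π} 12^2 dx] = (1/(2π)) · (36π + 144π) = (36 + 144)/2 = 90.
So Σ_{n ∈ Z} |c_n|^2 = 90.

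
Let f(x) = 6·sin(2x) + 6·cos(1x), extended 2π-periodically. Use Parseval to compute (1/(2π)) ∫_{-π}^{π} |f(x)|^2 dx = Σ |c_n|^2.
Σ |c_n|^2 = 36

Expand |f|^2 and use orthogonality of {sin(nx), cos(mx)} on [-π, π]:
  ∫_{-π}^{π} sin(nx)^2 dx = π, ∫ cos(mx)^2 dx = π, and cross terms integrate to 0.
So ∫_{-π}^{π} f(x)^2 dx = 6^2 · π + 6^2 · π = (36 + 36)π.
Divide by 2π: (36 + 36)/2 = 36.
By Parseval, this equals Σ |c_n|^2.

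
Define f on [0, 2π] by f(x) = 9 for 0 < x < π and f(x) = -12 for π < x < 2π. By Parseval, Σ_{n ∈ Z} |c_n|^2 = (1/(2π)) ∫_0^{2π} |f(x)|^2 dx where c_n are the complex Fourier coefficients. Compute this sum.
Σ |c_n|^2 = 225/2

Parseval equates the L^2 energy of f (normalised by 1/(2π)) with the ℓ^2 sum of its Fourier coefficients: (1/(2π)) ∫_0^{2π} |f|^2 = Σ |c_n|^2.
Compute the left side: (1/(2π)) [∫_0^π 9^2 dx + ∫_π^{2π} (-12)^2 dx] = (1/(2π)) · (81π + 144π) = (81 + 144)/2 = 225/2.
So Σ_{n ∈ Z} |c_n|^2 = 225/2.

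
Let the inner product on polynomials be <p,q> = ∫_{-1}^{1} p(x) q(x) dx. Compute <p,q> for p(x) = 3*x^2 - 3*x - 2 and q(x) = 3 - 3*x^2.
<p,q> = -28/5

Expand the product: p(x)·q(x) = -9*x^4 + 9*x^3 + 15*x^2 - 9*x - 6.
∫_{-1}^{1} of each monomial x^k gives [2/(k+1) if k even, 0 if k odd]. Integrating term-by-term (or equivalently evaluating the antiderivative F(x) = -9*x^5/5 + 9*x^4/4 + 5*x^3 - 9*x^2/2 - 6*x at the endpoints):
  F(1) − F(−1) = -101/20 − (11/20) = -28/5.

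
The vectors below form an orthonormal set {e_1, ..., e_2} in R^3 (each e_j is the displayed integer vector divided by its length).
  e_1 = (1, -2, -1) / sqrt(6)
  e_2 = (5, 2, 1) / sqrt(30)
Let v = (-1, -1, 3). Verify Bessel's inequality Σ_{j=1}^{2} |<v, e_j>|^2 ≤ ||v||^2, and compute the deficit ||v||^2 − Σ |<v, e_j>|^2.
Σ |<v, e_j>|^2 = 6/5; ||v||^2 = 11; deficit = 49/5

Write each e_j = u_j / sqrt(<u_j, u_j>) where u_j is the displayed integer vector. Then <v, e_j> = <v, u_j> / sqrt(<u_j, u_j>), so |<v, e_j>|^2 = <v, u_j>^2 / <u_j, u_j>.
Coefficients: <v, e_1> = -2/sqrt(6), <v, e_2> = -4/sqrt(30).
Square and sum: Σ |<v, e_j>|^2 = 6/5.
Compute ||v||^2 = v·v = 11.
Deficit = 11 − 6/5 = 49/5 ≥ 0, confirming Bessel's inequality. (The deficit equals ||v − Σ <v,e_j> e_j||^2, the squared distance from v to span{e_j}.)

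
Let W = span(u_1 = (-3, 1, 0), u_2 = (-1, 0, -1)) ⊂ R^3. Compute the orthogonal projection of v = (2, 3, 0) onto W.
proj_W(v) = (1, 0, 1)

Set up U = [u_1 | ... | u_2] ∈ R^(3×2). The projector onto W = col(U) is P = U (U^T U)^(-1) U^T.
Compute U^T U =
  [10, 3]
  [3, 2],
and U^T v = (-3, -2).
Solve U^T U · c = U^T v for the coefficients: c = (0, -1). The projection is proj_W(v) = U c.
Check: (v - proj_W(v)) · u_1 = 0  (should be 0).
Check: (v - proj_W(v)) · u_2 = 0  (should be 0).
Result: proj_W(v) = (1, 0, 1).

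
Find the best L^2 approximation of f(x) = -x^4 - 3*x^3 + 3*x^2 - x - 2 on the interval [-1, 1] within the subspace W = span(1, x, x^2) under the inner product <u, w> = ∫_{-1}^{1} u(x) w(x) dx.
g(x) = 15*x^2/7 - 14*x/5 - 67/35

The best approximation g ∈ W is the orthogonal projection of f onto W. Writing g = a_0 + a_1 x + a_2 x^2, the coefficients solve the normal equations G · a = b where
  G_{ij} = <φ_i, φ_j> and b_i = <f, φ_i>, with φ_0 = 1, φ_1 = x, φ_2 = x^2.
G =
  [2, 0, 2/3]
  [0, 2/3, 0]
  [2/3, 0, 2/5],
b = (-12/5, -28/15, -44/105).
Solving gives a_0 = -67/35, a_1 = -14/5, a_2 = 15/7, so
  g(x) = 15*x^2/7 - 14*x/5 - 67/35.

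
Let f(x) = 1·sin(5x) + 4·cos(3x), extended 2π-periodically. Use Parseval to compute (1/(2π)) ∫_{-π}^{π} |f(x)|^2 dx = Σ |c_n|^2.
Σ |c_n|^2 = 17/2

Expand |f|^2 and use orthogonality of {sin(nx), cos(mx)} on [-π, π]:
  ∫_{-π}^{π} sin(nx)^2 dx = π, ∫ cos(mx)^2 dx = π, and cross terms integrate to 0.
So ∫_{-π}^{π} f(x)^2 dx = 1^2 · π + 4^2 · π = (1 + 16)π.
Divide by 2π: (1 + 16)/2 = 17/2.
By Parseval, this equals Σ |c_n|^2.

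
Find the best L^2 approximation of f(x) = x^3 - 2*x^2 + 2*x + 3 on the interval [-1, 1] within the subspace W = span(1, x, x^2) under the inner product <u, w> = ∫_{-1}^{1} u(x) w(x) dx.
g(x) = -2*x^2 + 13*x/5 + 3

The best approximation g ∈ W is the orthogonal projection of f onto W. Writing g = a_0 + a_1 x + a_2 x^2, the coefficients solve the normal equations G · a = b where
  G_{ij} = <φ_i, φ_j> and b_i = <f, φ_i>, with φ_0 = 1, φ_1 = x, φ_2 = x^2.
G =
  [2, 0, 2/3]
  [0, 2/3, 0]
  [2/3, 0, 2/5],
b = (14/3, 26/15, 6/5).
Solving gives a_0 = 3, a_1 = 13/5, a_2 = -2, so
  g(x) = -2*x^2 + 13*x/5 + 3.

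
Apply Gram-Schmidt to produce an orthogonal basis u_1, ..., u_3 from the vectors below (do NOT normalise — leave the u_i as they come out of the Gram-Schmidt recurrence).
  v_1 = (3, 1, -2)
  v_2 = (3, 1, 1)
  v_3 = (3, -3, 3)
Orthogonal basis:
  u_1 = (3, 1, -2)
  u_2 = (9/7, 3/7, 15/7)
  u_3 = (6/5, -18/5, 0)

Apply the Gram-Schmidt recurrence
  u_1 = v_1
  u_i = v_i − Σ_{j<i} ((v_i · u_j) / (u_j · u_j)) · u_j.

Step by step this gives:
  u_1 = (3, 1, -2)
  u_2 = (9/7, 3/7, 15/7)
  u_3 = (6/5, -18/5, 0)

Orthogonality check:
  u_2 · u_1 = 0 (should be 0)
  u_3 · u_1 = 0 (should be 0)
  u_3 · u_2 = 0 (should be 0)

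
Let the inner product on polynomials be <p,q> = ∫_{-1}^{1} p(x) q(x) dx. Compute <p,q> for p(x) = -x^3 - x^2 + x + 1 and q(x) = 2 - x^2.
<p,q> = 12/5

Expand the product: p(x)·q(x) = x^5 + x^4 - 3*x^3 - 3*x^2 + 2*x + 2.
∫_{-1}^{1} of each monomial x^k gives [2/(k+1) if k even, 0 if k odd]. Integrating term-by-term (or equivalently evaluating the antiderivative F(x) = x^6/6 + x^5/5 - 3*x^4/4 - x^3 + x^2 + 2*x at the endpoints):
  F(1) − F(−1) = 97/60 − (-47/60) = 12/5.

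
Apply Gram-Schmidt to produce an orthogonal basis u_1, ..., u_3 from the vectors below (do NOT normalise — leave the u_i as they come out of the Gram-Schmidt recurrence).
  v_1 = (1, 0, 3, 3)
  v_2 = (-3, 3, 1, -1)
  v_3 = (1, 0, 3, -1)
Orthogonal basis:
  u_1 = (1, 0, 3, 3)
  u_2 = (-54/19, 3, 28/19, -10/19)
  u_3 = (348/371, -120/371, 92/53, -760/371)

Apply the Gram-Schmidt recurrence
  u_1 = v_1
  u_i = v_i − Σ_{j<i} ((v_i · u_j) / (u_j · u_j)) · u_j.

Step by step this gives:
  u_1 = (1, 0, 3, 3)
  u_2 = (-54/19, 3, 28/19, -10/19)
  u_3 = (348/371, -120/371, 92/53, -760/371)

Orthogonality check:
  u_2 · u_1 = 0 (should be 0)
  u_3 · u_1 = 0 (should be 0)
  u_3 · u_2 = 0 (should be 0)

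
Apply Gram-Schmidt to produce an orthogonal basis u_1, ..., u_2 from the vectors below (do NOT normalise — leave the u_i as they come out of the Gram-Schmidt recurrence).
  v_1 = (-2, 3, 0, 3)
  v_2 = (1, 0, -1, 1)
Orthogonal basis:
  u_1 = (-2, 3, 0, 3)
  u_2 = (12/11, -3/22, -1, 19/22)

Apply the Gram-Schmidt recurrence
  u_1 = v_1
  u_i = v_i − Σ_{j<i} ((v_i · u_j) / (u_j · u_j)) · u_j.

Step by step this gives:
  u_1 = (-2, 3, 0, 3)
  u_2 = (12/11, -3/22, -1, 19/22)

Orthogonality check:
  u_2 · u_1 = 0 (should be 0)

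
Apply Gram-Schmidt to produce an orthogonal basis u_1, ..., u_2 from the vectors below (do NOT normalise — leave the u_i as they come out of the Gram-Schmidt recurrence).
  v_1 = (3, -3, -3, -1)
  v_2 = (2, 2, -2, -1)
Orthogonal basis:
  u_1 = (3, -3, -3, -1)
  u_2 = (5/4, 11/4, -5/4, -3/4)

Apply the Gram-Schmidt recurrence
  u_1 = v_1
  u_i = v_i − Σ_{j<i} ((v_i · u_j) / (u_j · u_j)) · u_j.

Step by step this gives:
  u_1 = (3, -3, -3, -1)
  u_2 = (5/4, 11/4, -5/4, -3/4)

Orthogonality check:
  u_2 · u_1 = 0 (should be 0)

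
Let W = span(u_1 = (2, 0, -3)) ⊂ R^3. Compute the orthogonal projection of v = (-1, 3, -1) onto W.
proj_W(v) = (2/13, 0, -3/13)

Set up U = [u_1 | ... | u_1] ∈ R^(3×1). The projector onto W = col(U) is P = U (U^T U)^(-1) U^T.
Compute U^T U =
  [13],
and U^T v = (1).
Solve U^T U · c = U^T v for the coefficients: c = (1/13). The projection is proj_W(v) = U c.
Check: (v - proj_W(v)) · u_1 = 0  (should be 0).
Result: proj_W(v) = (2/13, 0, -3/13).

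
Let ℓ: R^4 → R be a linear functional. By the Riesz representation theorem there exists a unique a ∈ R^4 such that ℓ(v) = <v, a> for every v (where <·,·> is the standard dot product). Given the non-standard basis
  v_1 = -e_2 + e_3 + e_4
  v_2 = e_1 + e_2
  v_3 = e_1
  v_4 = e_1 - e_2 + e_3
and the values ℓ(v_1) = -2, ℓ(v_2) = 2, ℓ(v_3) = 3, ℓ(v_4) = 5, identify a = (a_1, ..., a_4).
a = (3, -1, 1, -4)

Write a = (a_1, ..., a_4) in the standard basis. For each basis vector v_i, ℓ(v_i) = <v_i, a> is a linear equation in the a_j's. Collect the n equations into a matrix system V a = ℓ, where row i of V is v_i (expressed in the standard basis). Since V is invertible (lower-triangular with 1s on the diagonal, up to permutation), solve by back-substitution:
  V =
[[0, -1, 1, 1],
 [1, 1, 0, 0],
 [1, 0, 0, 0],
 [1, -1, 1, 0]]
  V a = (-2, 2, 3, 5)
Solving gives a = (3, -1, 1, -4).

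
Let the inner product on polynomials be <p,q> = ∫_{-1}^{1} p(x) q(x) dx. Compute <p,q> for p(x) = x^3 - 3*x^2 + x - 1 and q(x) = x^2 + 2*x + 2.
<p,q> = -116/15

Expand the product: p(x)·q(x) = x^5 - x^4 - 3*x^3 - 5*x^2 - 2.
∫_{-1}^{1} of each monomial x^k gives [2/(k+1) if k even, 0 if k odd]. Integrating term-by-term (or equivalently evaluating the antiderivative F(x) = x^6/6 - x^5/5 - 3*x^4/4 - 5*x^3/3 - 2*x at the endpoints):
  F(1) − F(−1) = -89/20 − (197/60) = -116/15.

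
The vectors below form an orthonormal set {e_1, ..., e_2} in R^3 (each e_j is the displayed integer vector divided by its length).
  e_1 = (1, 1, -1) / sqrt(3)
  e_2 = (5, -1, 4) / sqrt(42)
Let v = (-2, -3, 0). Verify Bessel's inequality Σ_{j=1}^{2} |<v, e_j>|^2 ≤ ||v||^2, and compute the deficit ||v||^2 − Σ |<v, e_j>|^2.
Σ |<v, e_j>|^2 = 19/2; ||v||^2 = 13; deficit = 7/2

Write each e_j = u_j / sqrt(<u_j, u_j>) where u_j is the displayed integer vector. Then <v, e_j> = <v, u_j> / sqrt(<u_j, u_j>), so |<v, e_j>|^2 = <v, u_j>^2 / <u_j, u_j>.
Coefficients: <v, e_1> = -5/sqrt(3), <v, e_2> = -7/sqrt(42).
Square and sum: Σ |<v, e_j>|^2 = 19/2.
Compute ||v||^2 = v·v = 13.
Deficit = 13 − 19/2 = 7/2 ≥ 0, confirming Bessel's inequality. (The deficit equals ||v − Σ <v,e_j> e_j||^2, the squared distance from v to span{e_j}.)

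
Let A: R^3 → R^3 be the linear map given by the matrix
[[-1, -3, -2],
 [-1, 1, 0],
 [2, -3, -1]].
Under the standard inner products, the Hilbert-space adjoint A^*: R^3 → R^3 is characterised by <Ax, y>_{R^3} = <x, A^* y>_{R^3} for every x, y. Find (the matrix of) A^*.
A^* = A^T =
[[-1, -1, 2],
 [-3, 1, -3],
 [-2, 0, -1]]

For real matrices with standard dot products, the defining identity <Ax, y> = <x, A^* y> gives (Ax)^T y = x^T (A^*) y, i.e. x^T A^T y = x^T (A^*) y. Since this holds for all x, y, we must have A^* = A^T. Therefore
A^* =
[[-1, -1, 2],
 [-3, 1, -3],
 [-2, 0, -1]].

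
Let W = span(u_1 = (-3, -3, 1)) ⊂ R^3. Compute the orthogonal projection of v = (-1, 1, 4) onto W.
proj_W(v) = (-12/19, -12/19, 4/19)

Set up U = [u_1 | ... | u_1] ∈ R^(3×1). The projector onto W = col(U) is P = U (U^T U)^(-1) U^T.
Compute U^T U =
  [19],
and U^T v = (4).
Solve U^T U · c = U^T v for the coefficients: c = (4/19). The projection is proj_W(v) = U c.
Check: (v - proj_W(v)) · u_1 = 0  (should be 0).
Result: proj_W(v) = (-12/19, -12/19, 4/19).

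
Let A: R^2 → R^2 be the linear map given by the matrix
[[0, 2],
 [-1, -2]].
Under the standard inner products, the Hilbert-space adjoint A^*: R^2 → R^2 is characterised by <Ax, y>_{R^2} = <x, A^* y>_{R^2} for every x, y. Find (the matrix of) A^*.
A^* = A^T =
[[0, -1],
 [2, -2]]

For real matrices with standard dot products, the defining identity <Ax, y> = <x, A^* y> gives (Ax)^T y = x^T (A^*) y, i.e. x^T A^T y = x^T (A^*) y. Since this holds for all x, y, we must have A^* = A^T. Therefore
A^* =
[[0, -1],
 [2, -2]].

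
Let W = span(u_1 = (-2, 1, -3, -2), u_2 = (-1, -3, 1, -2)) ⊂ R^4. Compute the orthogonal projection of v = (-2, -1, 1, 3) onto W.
proj_W(v) = (2/3, -1/3, 1, 2/3)

Set up U = [u_1 | ... | u_2] ∈ R^(4×2). The projector onto W = col(U) is P = U (U^T U)^(-1) U^T.
Compute U^T U =
  [18, 0]
  [0, 15],
and U^T v = (-6, 0).
Solve U^T U · c = U^T v for the coefficients: c = (-1/3, 0). The projection is proj_W(v) = U c.
Check: (v - proj_W(v)) · u_1 = 0  (should be 0).
Check: (v - proj_W(v)) · u_2 = 0  (should be 0).
Result: proj_W(v) = (2/3, -1/3, 1, 2/3).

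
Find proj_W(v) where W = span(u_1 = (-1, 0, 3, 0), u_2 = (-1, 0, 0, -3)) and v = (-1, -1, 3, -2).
proj_W(v) = (-17/11, 0, 31/11, -20/11)

Set up U = [u_1 | ... | u_2] ∈ R^(4×2). The projector onto W = col(U) is P = U (U^T U)^(-1) U^T.
Compute U^T U =
  [10, 1]
  [1, 10],
and U^T v = (10, 7).
Solve U^T U · c = U^T v for the coefficients: c = (31/33, 20/33). The projection is proj_W(v) = U c.
Check: (v - proj_W(v)) · u_1 = 0  (should be 0).
Check: (v - proj_W(v)) · u_2 = 0  (should be 0).
Result: proj_W(v) = (-17/11, 0, 31/11, -20/11).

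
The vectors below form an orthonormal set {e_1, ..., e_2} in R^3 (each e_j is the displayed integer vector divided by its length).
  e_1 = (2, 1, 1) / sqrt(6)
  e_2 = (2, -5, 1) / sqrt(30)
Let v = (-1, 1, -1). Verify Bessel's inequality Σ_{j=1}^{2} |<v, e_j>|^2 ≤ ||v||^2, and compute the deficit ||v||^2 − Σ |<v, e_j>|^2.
Σ |<v, e_j>|^2 = 14/5; ||v||^2 = 3; deficit = 1/5

Write each e_j = u_j / sqrt(<u_j, u_j>) where u_j is the displayed integer vector. Then <v, e_j> = <v, u_j> / sqrt(<u_j, u_j>), so |<v, e_j>|^2 = <v, u_j>^2 / <u_j, u_j>.
Coefficients: <v, e_1> = -2/sqrt(6), <v, e_2> = -8/sqrt(30).
Square and sum: Σ |<v, e_j>|^2 = 14/5.
Compute ||v||^2 = v·v = 3.
Deficit = 3 − 14/5 = 1/5 ≥ 0, confirming Bessel's inequality. (The deficit equals ||v − Σ <v,e_j> e_j||^2, the squared distance from v to span{e_j}.)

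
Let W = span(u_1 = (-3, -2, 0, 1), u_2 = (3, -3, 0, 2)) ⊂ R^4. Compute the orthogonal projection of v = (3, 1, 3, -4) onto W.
proj_W(v) = (867/307, 793/307, 0, -418/307)

Set up U = [u_1 | ... | u_2] ∈ R^(4×2). The projector onto W = col(U) is P = U (U^T U)^(-1) U^T.
Compute U^T U =
  [14, -1]
  [-1, 22],
and U^T v = (-15, -2).
Solve U^T U · c = U^T v for the coefficients: c = (-332/307, -43/307). The projection is proj_W(v) = U c.
Check: (v - proj_W(v)) · u_1 = 0  (should be 0).
Check: (v - proj_W(v)) · u_2 = 0  (should be 0).
Result: proj_W(v) = (867/307, 793/307, 0, -418/307).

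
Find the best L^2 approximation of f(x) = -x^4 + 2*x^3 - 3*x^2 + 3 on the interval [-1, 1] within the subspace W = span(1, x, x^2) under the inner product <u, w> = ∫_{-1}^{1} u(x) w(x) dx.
g(x) = -27*x^2/7 + 6*x/5 + 108/35

The best approximation g ∈ W is the orthogonal projection of f onto W. Writing g = a_0 + a_1 x + a_2 x^2, the coefficients solve the normal equations G · a = b where
  G_{ij} = <φ_i, φ_j> and b_i = <f, φ_i>, with φ_0 = 1, φ_1 = x, φ_2 = x^2.
G =
  [2, 0, 2/3]
  [0, 2/3, 0]
  [2/3, 0, 2/5],
b = (18/5, 4/5, 18/35).
Solving gives a_0 = 108/35, a_1 = 6/5, a_2 = -27/7, so
  g(x) = -27*x^2/7 + 6*x/5 + 108/35.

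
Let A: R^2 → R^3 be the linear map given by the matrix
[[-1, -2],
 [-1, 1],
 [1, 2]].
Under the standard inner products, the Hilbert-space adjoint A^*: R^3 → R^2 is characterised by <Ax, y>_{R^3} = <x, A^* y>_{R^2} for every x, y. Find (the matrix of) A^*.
A^* = A^T =
[[-1, -1, 1],
 [-2, 1, 2]]

For real matrices with standard dot products, the defining identity <Ax, y> = <x, A^* y> gives (Ax)^T y = x^T (A^*) y, i.e. x^T A^T y = x^T (A^*) y. Since this holds for all x, y, we must have A^* = A^T. Therefore
A^* =
[[-1, -1, 1],
 [-2, 1, 2]].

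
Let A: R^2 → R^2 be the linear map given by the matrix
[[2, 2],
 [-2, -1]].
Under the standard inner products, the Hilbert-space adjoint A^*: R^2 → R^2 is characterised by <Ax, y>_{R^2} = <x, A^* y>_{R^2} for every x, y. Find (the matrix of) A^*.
A^* = A^T =
[[2, -2],
 [2, -1]]

For real matrices with standard dot products, the defining identity <Ax, y> = <x, A^* y> gives (Ax)^T y = x^T (A^*) y, i.e. x^T A^T y = x^T (A^*) y. Since this holds for all x, y, we must have A^* = A^T. Therefore
A^* =
[[2, -2],
 [2, -1]].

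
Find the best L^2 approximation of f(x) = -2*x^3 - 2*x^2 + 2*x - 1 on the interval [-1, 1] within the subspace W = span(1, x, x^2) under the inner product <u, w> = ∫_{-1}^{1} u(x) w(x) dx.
g(x) = -2*x^2 + 4*x/5 - 1

The best approximation g ∈ W is the orthogonal projection of f onto W. Writing g = a_0 + a_1 x + a_2 x^2, the coefficients solve the normal equations G · a = b where
  G_{ij} = <φ_i, φ_j> and b_i = <f, φ_i>, with φ_0 = 1, φ_1 = x, φ_2 = x^2.
G =
  [2, 0, 2/3]
  [0, 2/3, 0]
  [2/3, 0, 2/5],
b = (-10/3, 8/15, -22/15).
Solving gives a_0 = -1, a_1 = 4/5, a_2 = -2, so
  g(x) = -2*x^2 + 4*x/5 - 1.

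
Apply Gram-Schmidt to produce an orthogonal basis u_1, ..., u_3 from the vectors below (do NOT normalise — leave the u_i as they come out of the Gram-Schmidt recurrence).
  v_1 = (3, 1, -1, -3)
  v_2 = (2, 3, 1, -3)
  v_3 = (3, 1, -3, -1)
Orthogonal basis:
  u_1 = (3, 1, -1, -3)
  u_2 = (-11/20, 43/20, 37/20, -9/20)
  u_3 = (52/171, 232/171, -206/171, 22/19)

Apply the Gram-Schmidt recurrence
  u_1 = v_1
  u_i = v_i − Σ_{j<i} ((v_i · u_j) / (u_j · u_j)) · u_j.

Step by step this gives:
  u_1 = (3, 1, -1, -3)
  u_2 = (-11/20, 43/20, 37/20, -9/20)
  u_3 = (52/171, 232/171, -206/171, 22/19)

Orthogonality check:
  u_2 · u_1 = 0 (should be 0)
  u_3 · u_1 = 0 (should be 0)
  u_3 · u_2 = 0 (should be 0)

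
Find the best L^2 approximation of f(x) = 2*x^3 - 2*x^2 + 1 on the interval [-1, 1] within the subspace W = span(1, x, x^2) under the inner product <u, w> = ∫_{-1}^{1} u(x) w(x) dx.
g(x) = -2*x^2 + 6*x/5 + 1

The best approximation g ∈ W is the orthogonal projection of f onto W. Writing g = a_0 + a_1 x + a_2 x^2, the coefficients solve the normal equations G · a = b where
  G_{ij} = <φ_i, φ_j> and b_i = <f, φ_i>, with φ_0 = 1, φ_1 = x, φ_2 = x^2.
G =
  [2, 0, 2/3]
  [0, 2/3, 0]
  [2/3, 0, 2/5],
b = (2/3, 4/5, -2/15).
Solving gives a_0 = 1, a_1 = 6/5, a_2 = -2, so
  g(x) = -2*x^2 + 6*x/5 + 1.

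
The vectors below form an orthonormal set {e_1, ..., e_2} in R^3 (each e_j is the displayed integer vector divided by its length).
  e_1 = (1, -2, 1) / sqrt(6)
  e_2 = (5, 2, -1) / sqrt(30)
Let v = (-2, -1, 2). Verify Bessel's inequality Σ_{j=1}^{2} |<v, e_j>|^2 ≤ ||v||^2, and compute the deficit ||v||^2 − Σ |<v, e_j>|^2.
Σ |<v, e_j>|^2 = 36/5; ||v||^2 = 9; deficit = 9/5

Write each e_j = u_j / sqrt(<u_j, u_j>) where u_j is the displayed integer vector. Then <v, e_j> = <v, u_j> / sqrt(<u_j, u_j>), so |<v, e_j>|^2 = <v, u_j>^2 / <u_j, u_j>.
Coefficients: <v, e_1> = 2/sqrt(6), <v, e_2> = -14/sqrt(30).
Square and sum: Σ |<v, e_j>|^2 = 36/5.
Compute ||v||^2 = v·v = 9.
Deficit = 9 − 36/5 = 9/5 ≥ 0, confirming Bessel's inequality. (The deficit equals ||v − Σ <v,e_j> e_j||^2, the squared distance from v to span{e_j}.)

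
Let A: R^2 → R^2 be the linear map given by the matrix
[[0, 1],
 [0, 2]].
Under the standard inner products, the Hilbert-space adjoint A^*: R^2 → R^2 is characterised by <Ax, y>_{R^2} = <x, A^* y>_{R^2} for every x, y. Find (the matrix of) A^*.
A^* = A^T =
[[0, 0],
 [1, 2]]

For real matrices with standard dot products, the defining identity <Ax, y> = <x, A^* y> gives (Ax)^T y = x^T (A^*) y, i.e. x^T A^T y = x^T (A^*) y. Since this holds for all x, y, we must have A^* = A^T. Therefore
A^* =
[[0, 0],
 [1, 2]].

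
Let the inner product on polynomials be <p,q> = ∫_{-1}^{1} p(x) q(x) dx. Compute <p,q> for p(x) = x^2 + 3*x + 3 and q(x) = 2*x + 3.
<p,q> = 24

Expand the product: p(x)·q(x) = 2*x^3 + 9*x^2 + 15*x + 9.
∫_{-1}^{1} of each monomial x^k gives [2/(k+1) if k even, 0 if k odd]. Integrating term-by-term (or equivalently evaluating the antiderivative F(x) = x^4/2 + 3*x^3 + 15*x^2/2 + 9*x at the endpoints):
  F(1) − F(−1) = 20 − (-4) = 24.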